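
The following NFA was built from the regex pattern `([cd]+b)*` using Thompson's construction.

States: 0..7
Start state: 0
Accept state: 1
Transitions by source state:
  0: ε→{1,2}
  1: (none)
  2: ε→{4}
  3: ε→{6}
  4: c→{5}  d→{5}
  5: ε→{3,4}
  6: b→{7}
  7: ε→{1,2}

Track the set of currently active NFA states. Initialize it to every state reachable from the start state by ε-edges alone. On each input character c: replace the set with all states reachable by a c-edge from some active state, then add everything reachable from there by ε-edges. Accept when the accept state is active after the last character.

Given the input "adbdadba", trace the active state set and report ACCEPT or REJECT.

initial (ε-close {0}): {0,1,2,4}
'a' @ 1: {}  — state set empty
rest 'dbdadba' ignored (set empty)
end set {} — state 1 not in

Answer: REJECT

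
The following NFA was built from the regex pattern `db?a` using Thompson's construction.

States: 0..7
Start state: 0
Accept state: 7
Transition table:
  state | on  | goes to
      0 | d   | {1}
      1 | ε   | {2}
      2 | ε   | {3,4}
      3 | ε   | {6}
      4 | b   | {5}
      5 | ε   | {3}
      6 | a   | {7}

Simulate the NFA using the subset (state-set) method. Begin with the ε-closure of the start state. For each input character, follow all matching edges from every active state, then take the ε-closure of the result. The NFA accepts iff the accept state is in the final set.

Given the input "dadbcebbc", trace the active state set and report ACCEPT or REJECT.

initial (ε-close {0}): {0}
'd' @ 1: {1,2,3,4,6}
'a' @ 2: {7}  ✓accept
'd' @ 3: {}  — state set empty
rest 'bcebbc' ignored (set empty)
end set {} — state 7 not in

Answer: REJECT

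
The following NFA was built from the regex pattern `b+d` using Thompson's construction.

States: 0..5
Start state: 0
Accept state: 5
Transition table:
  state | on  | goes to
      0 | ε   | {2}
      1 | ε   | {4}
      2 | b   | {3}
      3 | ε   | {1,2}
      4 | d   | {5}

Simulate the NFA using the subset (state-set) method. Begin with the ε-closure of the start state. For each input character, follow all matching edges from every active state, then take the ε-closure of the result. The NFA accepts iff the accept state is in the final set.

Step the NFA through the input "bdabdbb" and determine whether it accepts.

Answer: REJECT

Steps:
S₀ = ε-closure({0}) = {0,2}
'b' @ 1: {1,2,3,4}
'd' @ 2: {5}  [accepting]
'a' @ 3: {}  — dead — no transitions
rest 'bdbb' ignored (set empty)
final: {}; accept 5 not in set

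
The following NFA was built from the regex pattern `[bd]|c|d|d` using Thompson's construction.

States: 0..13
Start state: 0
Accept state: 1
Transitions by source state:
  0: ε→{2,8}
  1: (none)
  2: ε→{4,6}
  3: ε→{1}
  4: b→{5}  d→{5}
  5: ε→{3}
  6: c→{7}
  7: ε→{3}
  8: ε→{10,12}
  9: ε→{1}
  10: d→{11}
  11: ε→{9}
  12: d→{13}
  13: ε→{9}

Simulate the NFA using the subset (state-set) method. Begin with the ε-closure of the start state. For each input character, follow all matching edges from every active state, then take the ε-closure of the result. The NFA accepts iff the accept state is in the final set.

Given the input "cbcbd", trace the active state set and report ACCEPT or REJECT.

S₀ = ε-closure({0}) = {0,2,4,6,8,10,12}
'c' @ 1: {1,3,7}  [accepting]
'b' @ 2: {}  — no active states
rest 'cbd' ignored (set empty)
end set {} — state 1 not in

Answer: REJECT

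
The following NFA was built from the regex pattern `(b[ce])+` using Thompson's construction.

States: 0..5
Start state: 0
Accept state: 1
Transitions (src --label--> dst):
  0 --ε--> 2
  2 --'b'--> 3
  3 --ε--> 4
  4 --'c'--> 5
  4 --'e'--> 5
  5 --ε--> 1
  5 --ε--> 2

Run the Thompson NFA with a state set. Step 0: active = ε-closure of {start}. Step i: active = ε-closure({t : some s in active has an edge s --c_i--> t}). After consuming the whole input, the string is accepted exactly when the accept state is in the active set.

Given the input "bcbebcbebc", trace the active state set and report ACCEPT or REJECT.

S₀ = ε-closure({0}) = {0,2}
'b' @ 1: {3,4}
'c' @ 2: {1,2,5}  [accepting]
'b' @ 3: {3,4}
'e' @ 4: {1,2,5}  [accepting]
'b' @ 5: {3,4}
'c' @ 6: {1,2,5}  [accepting]
'b' @ 7: {3,4}
'e' @ 8: {1,2,5}  [accepting]
'b' @ 9: {3,4}
'c' @ 10: {1,2,5}  [accepting]
final: {1,2,5}; accept 1 in set

Answer: ACCEPT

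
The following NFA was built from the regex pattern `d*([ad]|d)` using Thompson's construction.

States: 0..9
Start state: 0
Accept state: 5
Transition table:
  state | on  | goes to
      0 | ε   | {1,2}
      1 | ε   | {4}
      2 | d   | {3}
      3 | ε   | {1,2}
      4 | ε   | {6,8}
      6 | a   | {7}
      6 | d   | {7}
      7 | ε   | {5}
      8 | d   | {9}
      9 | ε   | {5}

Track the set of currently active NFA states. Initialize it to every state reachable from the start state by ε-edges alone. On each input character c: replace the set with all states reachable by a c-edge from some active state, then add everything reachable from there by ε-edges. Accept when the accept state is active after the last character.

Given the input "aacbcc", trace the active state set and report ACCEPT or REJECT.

initial (ε-close {0}): {0,1,2,4,6,8}
'a' @ 1: {5,7}  [accepting]
'a' @ 2: {}  — no active states
rest 'cbcc' ignored (set empty)
final: {}; accept 5 not in set

Answer: REJECT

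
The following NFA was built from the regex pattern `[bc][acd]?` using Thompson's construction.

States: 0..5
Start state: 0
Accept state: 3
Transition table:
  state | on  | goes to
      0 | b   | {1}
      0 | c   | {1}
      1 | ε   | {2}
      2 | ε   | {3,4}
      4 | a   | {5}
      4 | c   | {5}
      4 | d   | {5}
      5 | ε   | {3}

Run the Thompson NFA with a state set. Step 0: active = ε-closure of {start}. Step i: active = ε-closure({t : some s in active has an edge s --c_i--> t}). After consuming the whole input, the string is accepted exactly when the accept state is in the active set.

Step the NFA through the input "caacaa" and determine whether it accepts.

Answer: REJECT

Derivation:
S₀ = ε-closure({0}) = {0}
'c' @ 1: {1,2,3,4}  (accept∈set)
'a' @ 2: {3,5}  (accept∈set)
'a' @ 3: {}  — state set empty
rest 'caa' ignored (set empty)
final: {}; accept 3 not in set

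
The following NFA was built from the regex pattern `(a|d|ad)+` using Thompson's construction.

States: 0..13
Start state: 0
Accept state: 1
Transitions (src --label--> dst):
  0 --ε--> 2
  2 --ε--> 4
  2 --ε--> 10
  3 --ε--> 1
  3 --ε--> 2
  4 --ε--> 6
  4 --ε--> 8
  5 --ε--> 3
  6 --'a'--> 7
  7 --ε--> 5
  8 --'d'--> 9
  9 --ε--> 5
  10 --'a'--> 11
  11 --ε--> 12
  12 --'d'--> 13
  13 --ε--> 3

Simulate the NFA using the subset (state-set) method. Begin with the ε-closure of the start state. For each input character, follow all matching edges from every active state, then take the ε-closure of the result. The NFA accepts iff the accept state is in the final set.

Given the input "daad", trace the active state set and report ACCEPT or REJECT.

Answer: ACCEPT

Steps:
S₀ = ε-closure({0}) = {0,2,4,6,8,10}
'd' @ 1: {1,2,3,4,5,6,8,9,10}  ✓accept
'a' @ 2: {1,2,3,4,5,6,7,8,10,11,12}  ✓accept
'a' @ 3: {1,2,3,4,5,6,7,8,10,11,12}  ✓accept
'd' @ 4: {1,2,3,4,5,6,8,9,10,13}  ✓accept
final: {1,2,3,4,5,6,8,9,10,13}; accept 1 in set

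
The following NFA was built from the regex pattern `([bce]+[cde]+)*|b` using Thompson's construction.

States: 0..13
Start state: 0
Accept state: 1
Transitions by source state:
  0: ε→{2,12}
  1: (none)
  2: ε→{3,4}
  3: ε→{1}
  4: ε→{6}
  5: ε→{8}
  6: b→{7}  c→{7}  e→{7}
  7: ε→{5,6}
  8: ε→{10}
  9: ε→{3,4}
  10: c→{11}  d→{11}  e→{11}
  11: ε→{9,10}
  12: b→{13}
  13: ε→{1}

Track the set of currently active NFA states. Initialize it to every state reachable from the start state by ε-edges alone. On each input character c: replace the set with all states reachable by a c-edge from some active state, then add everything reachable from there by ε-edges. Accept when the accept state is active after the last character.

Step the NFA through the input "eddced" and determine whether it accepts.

S₀ = ε-closure({0}) = {0,1,2,3,4,6,12}
'e' @ 1: {5,6,7,8,10}
'd' @ 2: {1,3,4,6,9,10,11}  ✓accept
'd' @ 3: {1,3,4,6,9,10,11}  ✓accept
'c' @ 4: {1,3,4,5,6,7,8,9,10,11}  ✓accept
'e' @ 5: {1,3,4,5,6,7,8,9,10,11}  ✓accept
'd' @ 6: {1,3,4,6,9,10,11}  ✓accept
final: {1,3,4,6,9,10,11}; accept 1 in set

Answer: ACCEPT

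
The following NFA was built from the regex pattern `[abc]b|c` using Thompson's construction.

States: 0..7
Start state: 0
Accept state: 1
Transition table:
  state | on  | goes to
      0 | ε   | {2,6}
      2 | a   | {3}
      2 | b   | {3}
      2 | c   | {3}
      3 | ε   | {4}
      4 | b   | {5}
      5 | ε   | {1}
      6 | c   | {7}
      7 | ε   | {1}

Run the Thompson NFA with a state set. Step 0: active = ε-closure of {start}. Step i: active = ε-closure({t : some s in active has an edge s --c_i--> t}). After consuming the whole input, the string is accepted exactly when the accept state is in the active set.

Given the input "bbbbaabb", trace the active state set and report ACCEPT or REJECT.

start: ε-closure({0}) = {0,2,6}
'b' @ 1: {3,4}
'b' @ 2: {1,5}  [accepting]
'b' @ 3: {}  — no active states
rest 'baabb' ignored (set empty)
final: {}; accept 1 not in set

Answer: REJECT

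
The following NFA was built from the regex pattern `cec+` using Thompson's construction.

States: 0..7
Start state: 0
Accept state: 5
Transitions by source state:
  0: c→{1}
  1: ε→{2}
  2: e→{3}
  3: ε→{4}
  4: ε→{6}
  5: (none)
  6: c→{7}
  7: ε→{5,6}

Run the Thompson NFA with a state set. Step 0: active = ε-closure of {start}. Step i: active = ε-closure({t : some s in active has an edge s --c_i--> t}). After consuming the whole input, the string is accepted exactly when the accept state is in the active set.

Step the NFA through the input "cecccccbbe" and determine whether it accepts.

Answer: REJECT

Derivation:
initial (ε-close {0}): {0}
'c' @ 1: {1,2}
'e' @ 2: {3,4,6}
'c' @ 3: {5,6,7}  (accept∈set)
'c' @ 4: {5,6,7}  (accept∈set)
'c' @ 5: {5,6,7}  (accept∈set)
'c' @ 6: {5,6,7}  (accept∈set)
'c' @ 7: {5,6,7}  (accept∈set)
'b' @ 8: {}  — dead — no transitions
rest 'be' ignored (set empty)
after full input: {}  (accept=5 not in)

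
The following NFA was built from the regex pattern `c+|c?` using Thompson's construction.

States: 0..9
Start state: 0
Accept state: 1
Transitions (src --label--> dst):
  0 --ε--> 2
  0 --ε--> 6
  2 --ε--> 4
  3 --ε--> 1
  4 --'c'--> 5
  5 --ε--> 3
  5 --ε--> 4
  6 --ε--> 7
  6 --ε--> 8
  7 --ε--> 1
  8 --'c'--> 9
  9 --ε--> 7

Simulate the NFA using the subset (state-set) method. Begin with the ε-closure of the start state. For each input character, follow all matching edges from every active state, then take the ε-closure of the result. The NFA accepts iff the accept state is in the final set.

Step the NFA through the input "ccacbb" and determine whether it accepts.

Answer: REJECT

Trace:
initial (ε-close {0}): {0,1,2,4,6,7,8}
'c' @ 1: {1,3,4,5,7,9}  (accept∈set)
'c' @ 2: {1,3,4,5}  (accept∈set)
'a' @ 3: {}  — state set empty
rest 'cbb' ignored (set empty)
after full input: {}  (accept=1 not in)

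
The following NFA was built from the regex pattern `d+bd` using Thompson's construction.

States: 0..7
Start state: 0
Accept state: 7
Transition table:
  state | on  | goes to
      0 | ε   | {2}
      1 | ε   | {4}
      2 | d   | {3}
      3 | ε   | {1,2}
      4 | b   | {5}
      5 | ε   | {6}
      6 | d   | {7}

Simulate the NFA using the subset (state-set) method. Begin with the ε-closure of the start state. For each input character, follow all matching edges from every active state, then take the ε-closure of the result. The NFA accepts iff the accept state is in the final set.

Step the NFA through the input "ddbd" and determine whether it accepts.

S₀ = ε-closure({0}) = {0,2}
'd' @ 1: {1,2,3,4}
'd' @ 2: {1,2,3,4}
'b' @ 3: {5,6}
'd' @ 4: {7}  ✓accept
after full input: {7}  (accept=7 in)

Answer: ACCEPT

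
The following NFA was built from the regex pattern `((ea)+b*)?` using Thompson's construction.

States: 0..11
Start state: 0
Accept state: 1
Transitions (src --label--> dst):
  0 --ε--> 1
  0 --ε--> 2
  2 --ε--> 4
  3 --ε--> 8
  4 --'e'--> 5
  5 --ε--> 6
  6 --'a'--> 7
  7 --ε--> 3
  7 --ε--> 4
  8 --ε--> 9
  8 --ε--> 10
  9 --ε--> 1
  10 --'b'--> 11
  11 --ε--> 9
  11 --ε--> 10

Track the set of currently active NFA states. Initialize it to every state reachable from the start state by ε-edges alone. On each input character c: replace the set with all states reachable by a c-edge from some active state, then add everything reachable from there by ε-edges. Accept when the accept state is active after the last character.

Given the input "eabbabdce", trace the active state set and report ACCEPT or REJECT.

Answer: REJECT

Derivation:
start: ε-closure({0}) = {0,1,2,4}
'e' @ 1: {5,6}
'a' @ 2: {1,3,4,7,8,9,10}  [accepting]
'b' @ 3: {1,9,10,11}  [accepting]
'b' @ 4: {1,9,10,11}  [accepting]
'a' @ 5: {}  — state set empty
rest 'bdce' ignored (set empty)
after full input: {}  (accept=1 not in)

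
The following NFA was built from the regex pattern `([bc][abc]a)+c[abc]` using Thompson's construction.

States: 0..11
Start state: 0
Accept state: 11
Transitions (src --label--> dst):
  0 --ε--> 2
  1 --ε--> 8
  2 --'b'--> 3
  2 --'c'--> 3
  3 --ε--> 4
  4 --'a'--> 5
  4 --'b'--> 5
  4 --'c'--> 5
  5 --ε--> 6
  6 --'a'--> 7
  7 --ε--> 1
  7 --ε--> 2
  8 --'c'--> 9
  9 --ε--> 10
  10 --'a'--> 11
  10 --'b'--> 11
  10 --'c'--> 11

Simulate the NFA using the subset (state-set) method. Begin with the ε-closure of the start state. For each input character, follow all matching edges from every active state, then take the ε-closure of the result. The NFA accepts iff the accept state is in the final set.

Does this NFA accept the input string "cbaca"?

initial (ε-close {0}): {0,2}
'c' @ 1: {3,4}
'b' @ 2: {5,6}
'a' @ 3: {1,2,7,8}
'c' @ 4: {3,4,9,10}
'a' @ 5: {5,6,11}  ✓accept
after full input: {5,6,11}  (accept=11 in)

Answer: ACCEPT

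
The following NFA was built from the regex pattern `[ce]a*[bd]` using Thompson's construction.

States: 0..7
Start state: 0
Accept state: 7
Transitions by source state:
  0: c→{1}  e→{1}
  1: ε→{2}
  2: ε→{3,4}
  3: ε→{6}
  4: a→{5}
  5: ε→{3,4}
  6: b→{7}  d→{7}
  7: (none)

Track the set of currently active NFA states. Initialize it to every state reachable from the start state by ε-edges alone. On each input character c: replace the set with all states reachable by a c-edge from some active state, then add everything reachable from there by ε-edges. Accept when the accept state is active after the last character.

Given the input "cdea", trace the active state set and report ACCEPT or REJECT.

Answer: REJECT

Derivation:
initial (ε-close {0}): {0}
'c' @ 1: {1,2,3,4,6}
'd' @ 2: {7}  (accept∈set)
'e' @ 3: {}  — state set empty
rest 'a' ignored (set empty)
end set {} — state 7 not in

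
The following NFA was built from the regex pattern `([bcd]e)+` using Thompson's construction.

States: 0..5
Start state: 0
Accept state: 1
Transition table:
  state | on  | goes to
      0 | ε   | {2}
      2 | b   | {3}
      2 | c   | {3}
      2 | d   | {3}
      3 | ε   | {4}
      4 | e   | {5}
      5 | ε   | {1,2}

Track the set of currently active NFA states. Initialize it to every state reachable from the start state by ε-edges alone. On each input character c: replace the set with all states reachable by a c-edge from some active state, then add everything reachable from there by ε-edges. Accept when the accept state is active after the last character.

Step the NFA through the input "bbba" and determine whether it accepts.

Answer: REJECT

Trace:
start: ε-closure({0}) = {0,2}
'b' @ 1: {3,4}
'b' @ 2: {}  — state set empty
rest 'ba' ignored (set empty)
final: {}; accept 1 not in set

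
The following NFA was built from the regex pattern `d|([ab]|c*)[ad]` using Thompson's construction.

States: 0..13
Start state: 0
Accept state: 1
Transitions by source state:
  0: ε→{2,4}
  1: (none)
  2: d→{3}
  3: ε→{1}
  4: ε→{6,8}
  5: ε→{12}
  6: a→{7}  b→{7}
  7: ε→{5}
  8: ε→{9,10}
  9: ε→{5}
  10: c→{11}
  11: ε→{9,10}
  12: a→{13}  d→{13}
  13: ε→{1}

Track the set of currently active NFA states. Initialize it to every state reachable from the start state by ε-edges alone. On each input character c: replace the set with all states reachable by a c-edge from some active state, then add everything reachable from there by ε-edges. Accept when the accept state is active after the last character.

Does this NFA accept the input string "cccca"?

Answer: ACCEPT

Derivation:
initial (ε-close {0}): {0,2,4,5,6,8,9,10,12}
'c' @ 1: {5,9,10,11,12}
'c' @ 2: {5,9,10,11,12}
'c' @ 3: {5,9,10,11,12}
'c' @ 4: {5,9,10,11,12}
'a' @ 5: {1,13}  ✓accept
end set {1,13} — state 1 in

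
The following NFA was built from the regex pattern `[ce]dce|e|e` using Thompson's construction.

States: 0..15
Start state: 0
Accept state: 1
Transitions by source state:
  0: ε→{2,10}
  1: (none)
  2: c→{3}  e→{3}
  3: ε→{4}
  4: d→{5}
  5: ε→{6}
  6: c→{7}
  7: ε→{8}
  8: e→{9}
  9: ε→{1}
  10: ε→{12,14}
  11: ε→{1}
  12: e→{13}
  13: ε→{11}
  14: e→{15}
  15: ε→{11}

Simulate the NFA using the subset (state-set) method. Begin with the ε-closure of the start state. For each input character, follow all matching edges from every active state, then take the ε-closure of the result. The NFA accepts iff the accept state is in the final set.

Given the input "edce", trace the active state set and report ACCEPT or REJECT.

Answer: ACCEPT

Steps:
S₀ = ε-closure({0}) = {0,2,10,12,14}
'e' @ 1: {1,3,4,11,13,15}  (accept∈set)
'd' @ 2: {5,6}
'c' @ 3: {7,8}
'e' @ 4: {1,9}  (accept∈set)
final: {1,9}; accept 1 in set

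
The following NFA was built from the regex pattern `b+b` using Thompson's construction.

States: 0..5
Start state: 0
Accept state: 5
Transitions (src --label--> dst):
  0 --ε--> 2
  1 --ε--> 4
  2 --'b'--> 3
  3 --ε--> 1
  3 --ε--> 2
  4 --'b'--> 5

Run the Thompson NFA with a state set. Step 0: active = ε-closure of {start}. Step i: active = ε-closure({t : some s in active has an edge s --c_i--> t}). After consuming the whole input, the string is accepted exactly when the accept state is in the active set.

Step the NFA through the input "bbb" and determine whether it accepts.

initial (ε-close {0}): {0,2}
'b' @ 1: {1,2,3,4}
'b' @ 2: {1,2,3,4,5}  [accepting]
'b' @ 3: {1,2,3,4,5}  [accepting]
final: {1,2,3,4,5}; accept 5 in set

Answer: ACCEPT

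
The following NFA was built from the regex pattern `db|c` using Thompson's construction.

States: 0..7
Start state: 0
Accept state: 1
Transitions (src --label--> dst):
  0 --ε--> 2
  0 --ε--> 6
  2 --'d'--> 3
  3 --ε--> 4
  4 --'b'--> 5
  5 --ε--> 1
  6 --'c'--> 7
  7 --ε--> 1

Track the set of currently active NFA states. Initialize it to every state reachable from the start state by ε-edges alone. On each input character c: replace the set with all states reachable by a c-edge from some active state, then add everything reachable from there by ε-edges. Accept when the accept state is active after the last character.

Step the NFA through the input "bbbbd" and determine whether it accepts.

Answer: REJECT

Derivation:
S₀ = ε-closure({0}) = {0,2,6}
'b' @ 1: {}  — no active states
rest 'bbbd' ignored (set empty)
after full input: {}  (accept=1 not in)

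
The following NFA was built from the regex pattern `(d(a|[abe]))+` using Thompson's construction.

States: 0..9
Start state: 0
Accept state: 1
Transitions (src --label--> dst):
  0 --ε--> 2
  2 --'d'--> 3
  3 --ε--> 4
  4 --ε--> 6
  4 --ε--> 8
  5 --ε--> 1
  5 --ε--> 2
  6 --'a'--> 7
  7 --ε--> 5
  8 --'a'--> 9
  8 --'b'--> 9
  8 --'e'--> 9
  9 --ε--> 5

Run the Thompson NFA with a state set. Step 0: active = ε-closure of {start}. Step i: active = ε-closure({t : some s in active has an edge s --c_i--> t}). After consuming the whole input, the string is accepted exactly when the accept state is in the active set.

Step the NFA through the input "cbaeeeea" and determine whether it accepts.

Answer: REJECT

Trace:
start: ε-closure({0}) = {0,2}
'c' @ 1: {}  — state set empty
rest 'baeeeea' ignored (set empty)
end set {} — state 1 not in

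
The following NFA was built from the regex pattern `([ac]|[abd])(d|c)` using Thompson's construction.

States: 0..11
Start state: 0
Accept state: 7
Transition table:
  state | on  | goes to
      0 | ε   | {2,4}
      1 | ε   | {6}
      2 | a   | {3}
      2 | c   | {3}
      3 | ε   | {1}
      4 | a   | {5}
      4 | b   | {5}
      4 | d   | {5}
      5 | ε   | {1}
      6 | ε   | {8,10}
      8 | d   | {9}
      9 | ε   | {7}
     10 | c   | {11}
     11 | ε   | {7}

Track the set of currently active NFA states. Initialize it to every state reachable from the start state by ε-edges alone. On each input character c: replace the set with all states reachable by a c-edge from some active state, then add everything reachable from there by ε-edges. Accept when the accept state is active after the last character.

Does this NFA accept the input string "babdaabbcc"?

S₀ = ε-closure({0}) = {0,2,4}
'b' @ 1: {1,5,6,8,10}
'a' @ 2: {}  — dead — no transitions
rest 'bdaabbcc' ignored (set empty)
final: {}; accept 7 not in set

Answer: REJECT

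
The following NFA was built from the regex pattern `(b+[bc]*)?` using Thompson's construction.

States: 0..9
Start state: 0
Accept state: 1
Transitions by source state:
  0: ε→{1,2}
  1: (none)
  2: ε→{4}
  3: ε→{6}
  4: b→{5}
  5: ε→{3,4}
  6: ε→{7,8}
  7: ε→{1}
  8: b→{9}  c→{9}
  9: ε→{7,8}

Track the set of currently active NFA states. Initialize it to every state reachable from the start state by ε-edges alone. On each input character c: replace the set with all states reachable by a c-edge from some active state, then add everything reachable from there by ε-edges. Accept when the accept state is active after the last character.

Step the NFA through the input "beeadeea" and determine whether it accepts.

Answer: REJECT

Trace:
initial (ε-close {0}): {0,1,2,4}
'b' @ 1: {1,3,4,5,6,7,8}  ✓accept
'e' @ 2: {}  — no active states
rest 'eadeea' ignored (set empty)
final: {}; accept 1 not in set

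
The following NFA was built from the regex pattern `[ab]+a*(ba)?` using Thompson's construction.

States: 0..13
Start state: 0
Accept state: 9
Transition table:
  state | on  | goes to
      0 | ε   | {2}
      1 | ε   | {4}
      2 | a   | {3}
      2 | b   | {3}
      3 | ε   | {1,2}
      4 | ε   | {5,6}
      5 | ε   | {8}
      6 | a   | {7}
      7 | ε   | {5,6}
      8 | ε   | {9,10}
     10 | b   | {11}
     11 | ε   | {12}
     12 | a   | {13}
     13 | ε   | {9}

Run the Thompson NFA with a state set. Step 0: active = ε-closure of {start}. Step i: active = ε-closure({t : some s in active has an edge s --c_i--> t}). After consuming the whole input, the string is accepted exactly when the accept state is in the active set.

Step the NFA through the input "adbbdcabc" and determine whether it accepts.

S₀ = ε-closure({0}) = {0,2}
'a' @ 1: {1,2,3,4,5,6,8,9,10}  (accept∈set)
'd' @ 2: {}  — dead — no transitions
rest 'bbdcabc' ignored (set empty)
after full input: {}  (accept=9 not in)

Answer: REJECT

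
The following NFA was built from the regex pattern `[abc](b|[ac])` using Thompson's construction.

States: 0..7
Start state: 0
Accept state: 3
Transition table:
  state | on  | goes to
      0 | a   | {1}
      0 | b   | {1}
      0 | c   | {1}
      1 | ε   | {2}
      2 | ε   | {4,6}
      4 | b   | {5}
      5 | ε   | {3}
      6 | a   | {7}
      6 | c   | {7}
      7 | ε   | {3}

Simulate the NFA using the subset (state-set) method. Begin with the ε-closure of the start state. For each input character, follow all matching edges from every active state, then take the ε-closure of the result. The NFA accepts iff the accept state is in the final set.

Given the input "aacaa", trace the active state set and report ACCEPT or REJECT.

Answer: REJECT

Steps:
S₀ = ε-closure({0}) = {0}
'a' @ 1: {1,2,4,6}
'a' @ 2: {3,7}  (accept∈set)
'c' @ 3: {}  — state set empty
rest 'aa' ignored (set empty)
after full input: {}  (accept=3 not in)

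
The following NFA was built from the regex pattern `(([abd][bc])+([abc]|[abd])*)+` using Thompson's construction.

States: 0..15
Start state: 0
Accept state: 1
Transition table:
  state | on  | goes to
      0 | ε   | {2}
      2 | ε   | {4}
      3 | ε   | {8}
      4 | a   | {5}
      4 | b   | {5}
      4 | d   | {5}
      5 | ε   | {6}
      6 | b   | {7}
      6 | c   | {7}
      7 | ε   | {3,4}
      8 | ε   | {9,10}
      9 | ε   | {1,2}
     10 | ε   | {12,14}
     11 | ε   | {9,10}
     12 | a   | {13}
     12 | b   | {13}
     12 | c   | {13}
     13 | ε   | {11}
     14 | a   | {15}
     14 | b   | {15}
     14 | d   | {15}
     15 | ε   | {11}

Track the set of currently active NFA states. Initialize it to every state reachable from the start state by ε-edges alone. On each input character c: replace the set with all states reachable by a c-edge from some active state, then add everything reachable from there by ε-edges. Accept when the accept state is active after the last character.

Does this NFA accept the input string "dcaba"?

start: ε-closure({0}) = {0,2,4}
'd' @ 1: {5,6}
'c' @ 2: {1,2,3,4,7,8,9,10,12,14}  ✓accept
'a' @ 3: {1,2,4,5,6,9,10,11,12,13,14,15}  ✓accept
'b' @ 4: {1,2,3,4,5,6,7,8,9,10,11,12,13,14,15}  ✓accept
'a' @ 5: {1,2,4,5,6,9,10,11,12,13,14,15}  ✓accept
final: {1,2,4,5,6,9,10,11,12,13,14,15}; accept 1 in set

Answer: ACCEPT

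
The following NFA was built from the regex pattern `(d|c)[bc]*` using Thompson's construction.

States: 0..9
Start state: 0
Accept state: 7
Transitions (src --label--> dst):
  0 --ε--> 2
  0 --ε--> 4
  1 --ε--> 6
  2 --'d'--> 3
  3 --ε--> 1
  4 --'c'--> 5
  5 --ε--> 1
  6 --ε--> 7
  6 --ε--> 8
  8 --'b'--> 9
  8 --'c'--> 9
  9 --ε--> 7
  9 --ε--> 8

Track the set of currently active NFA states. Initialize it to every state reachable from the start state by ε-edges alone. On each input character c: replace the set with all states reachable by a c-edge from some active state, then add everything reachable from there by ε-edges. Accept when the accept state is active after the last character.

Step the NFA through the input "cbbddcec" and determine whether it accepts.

Answer: REJECT

Derivation:
initial (ε-close {0}): {0,2,4}
'c' @ 1: {1,5,6,7,8}  ✓accept
'b' @ 2: {7,8,9}  ✓accept
'b' @ 3: {7,8,9}  ✓accept
'd' @ 4: {}  — no active states
rest 'dcec' ignored (set empty)
after full input: {}  (accept=7 not in)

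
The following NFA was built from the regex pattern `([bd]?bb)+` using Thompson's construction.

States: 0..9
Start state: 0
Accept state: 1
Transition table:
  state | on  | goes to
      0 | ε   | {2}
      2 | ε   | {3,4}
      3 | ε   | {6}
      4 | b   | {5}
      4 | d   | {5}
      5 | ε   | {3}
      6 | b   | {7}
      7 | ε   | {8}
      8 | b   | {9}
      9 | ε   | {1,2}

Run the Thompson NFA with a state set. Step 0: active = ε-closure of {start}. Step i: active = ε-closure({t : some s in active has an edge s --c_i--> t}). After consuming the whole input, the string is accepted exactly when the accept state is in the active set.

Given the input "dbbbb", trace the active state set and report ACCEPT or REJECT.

initial (ε-close {0}): {0,2,3,4,6}
'd' @ 1: {3,5,6}
'b' @ 2: {7,8}
'b' @ 3: {1,2,3,4,6,9}  (accept∈set)
'b' @ 4: {3,5,6,7,8}
'b' @ 5: {1,2,3,4,6,7,8,9}  (accept∈set)
after full input: {1,2,3,4,6,7,8,9}  (accept=1 in)

Answer: ACCEPT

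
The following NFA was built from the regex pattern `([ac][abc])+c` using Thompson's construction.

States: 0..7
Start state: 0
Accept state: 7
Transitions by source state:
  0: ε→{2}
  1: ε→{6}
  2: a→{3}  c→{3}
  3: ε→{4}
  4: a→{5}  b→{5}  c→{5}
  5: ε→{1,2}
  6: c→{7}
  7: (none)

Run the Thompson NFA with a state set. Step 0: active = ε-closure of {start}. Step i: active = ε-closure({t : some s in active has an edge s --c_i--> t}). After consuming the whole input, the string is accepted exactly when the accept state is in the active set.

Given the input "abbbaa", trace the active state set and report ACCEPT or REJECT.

Answer: REJECT

Trace:
initial (ε-close {0}): {0,2}
'a' @ 1: {3,4}
'b' @ 2: {1,2,5,6}
'b' @ 3: {}  — state set empty
rest 'baa' ignored (set empty)
end set {} — state 7 not in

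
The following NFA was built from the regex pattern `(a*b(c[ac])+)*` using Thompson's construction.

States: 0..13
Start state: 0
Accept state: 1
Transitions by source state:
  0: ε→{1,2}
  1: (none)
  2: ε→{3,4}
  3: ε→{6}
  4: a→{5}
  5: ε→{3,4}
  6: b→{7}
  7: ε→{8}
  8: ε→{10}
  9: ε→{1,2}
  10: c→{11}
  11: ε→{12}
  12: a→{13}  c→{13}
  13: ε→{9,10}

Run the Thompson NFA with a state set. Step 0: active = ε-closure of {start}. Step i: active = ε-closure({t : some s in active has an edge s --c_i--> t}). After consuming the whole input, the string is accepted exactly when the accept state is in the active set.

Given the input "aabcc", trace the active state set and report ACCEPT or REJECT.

Answer: ACCEPT

Steps:
initial (ε-close {0}): {0,1,2,3,4,6}
'a' @ 1: {3,4,5,6}
'a' @ 2: {3,4,5,6}
'b' @ 3: {7,8,10}
'c' @ 4: {11,12}
'c' @ 5: {1,2,3,4,6,9,10,13}  (accept∈set)
after full input: {1,2,3,4,6,9,10,13}  (accept=1 in)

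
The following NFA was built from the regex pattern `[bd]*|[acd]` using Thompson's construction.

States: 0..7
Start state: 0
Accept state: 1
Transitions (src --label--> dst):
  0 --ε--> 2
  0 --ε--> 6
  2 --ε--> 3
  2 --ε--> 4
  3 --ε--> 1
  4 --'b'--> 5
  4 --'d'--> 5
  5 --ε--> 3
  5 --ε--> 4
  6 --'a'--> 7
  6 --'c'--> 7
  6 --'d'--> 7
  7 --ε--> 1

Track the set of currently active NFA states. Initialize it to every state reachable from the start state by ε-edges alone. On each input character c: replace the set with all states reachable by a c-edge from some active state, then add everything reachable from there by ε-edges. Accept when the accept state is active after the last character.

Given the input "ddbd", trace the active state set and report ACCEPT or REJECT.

Answer: ACCEPT

Trace:
start: ε-closure({0}) = {0,1,2,3,4,6}
'd' @ 1: {1,3,4,5,7}  ✓accept
'd' @ 2: {1,3,4,5}  ✓accept
'b' @ 3: {1,3,4,5}  ✓accept
'd' @ 4: {1,3,4,5}  ✓accept
end set {1,3,4,5} — state 1 in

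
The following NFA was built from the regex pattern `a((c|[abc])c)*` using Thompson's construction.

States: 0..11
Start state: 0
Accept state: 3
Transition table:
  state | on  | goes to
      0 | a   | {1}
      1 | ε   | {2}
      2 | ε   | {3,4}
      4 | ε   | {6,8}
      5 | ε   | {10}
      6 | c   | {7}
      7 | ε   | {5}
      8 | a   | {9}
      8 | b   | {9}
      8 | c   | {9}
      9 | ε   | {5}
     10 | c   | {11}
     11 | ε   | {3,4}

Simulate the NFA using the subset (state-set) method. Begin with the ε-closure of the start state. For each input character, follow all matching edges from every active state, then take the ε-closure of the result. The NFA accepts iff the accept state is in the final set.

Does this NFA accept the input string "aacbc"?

initial (ε-close {0}): {0}
'a' @ 1: {1,2,3,4,6,8}  [accepting]
'a' @ 2: {5,9,10}
'c' @ 3: {3,4,6,8,11}  [accepting]
'b' @ 4: {5,9,10}
'c' @ 5: {3,4,6,8,11}  [accepting]
end set {3,4,6,8,11} — state 3 in

Answer: ACCEPT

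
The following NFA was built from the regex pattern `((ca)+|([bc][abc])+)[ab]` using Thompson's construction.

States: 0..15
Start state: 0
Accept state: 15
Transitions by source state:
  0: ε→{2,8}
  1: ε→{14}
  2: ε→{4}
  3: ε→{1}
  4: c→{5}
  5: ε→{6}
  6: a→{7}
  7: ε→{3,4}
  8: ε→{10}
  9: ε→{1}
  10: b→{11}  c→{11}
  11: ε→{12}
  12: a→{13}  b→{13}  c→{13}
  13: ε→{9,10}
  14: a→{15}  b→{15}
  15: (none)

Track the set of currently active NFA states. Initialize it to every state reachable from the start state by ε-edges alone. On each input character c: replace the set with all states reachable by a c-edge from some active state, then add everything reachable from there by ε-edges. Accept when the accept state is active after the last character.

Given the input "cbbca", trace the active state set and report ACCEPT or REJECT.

S₀ = ε-closure({0}) = {0,2,4,8,10}
'c' @ 1: {5,6,11,12}
'b' @ 2: {1,9,10,13,14}
'b' @ 3: {11,12,15}  (accept∈set)
'c' @ 4: {1,9,10,13,14}
'a' @ 5: {15}  (accept∈set)
final: {15}; accept 15 in set

Answer: ACCEPT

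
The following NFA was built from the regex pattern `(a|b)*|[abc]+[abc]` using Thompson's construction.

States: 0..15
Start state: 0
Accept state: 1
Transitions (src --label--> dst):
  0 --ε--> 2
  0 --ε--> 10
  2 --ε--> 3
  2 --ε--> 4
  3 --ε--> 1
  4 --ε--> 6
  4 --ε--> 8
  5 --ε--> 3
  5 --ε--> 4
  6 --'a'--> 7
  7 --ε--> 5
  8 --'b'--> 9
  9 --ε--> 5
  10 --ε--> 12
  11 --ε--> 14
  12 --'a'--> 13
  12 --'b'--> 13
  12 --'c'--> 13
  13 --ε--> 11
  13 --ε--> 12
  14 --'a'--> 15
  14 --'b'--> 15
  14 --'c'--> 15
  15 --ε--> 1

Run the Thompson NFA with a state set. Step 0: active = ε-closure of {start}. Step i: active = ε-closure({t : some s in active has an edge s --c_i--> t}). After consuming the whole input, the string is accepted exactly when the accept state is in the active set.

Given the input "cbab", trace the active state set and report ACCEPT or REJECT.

S₀ = ε-closure({0}) = {0,1,2,3,4,6,8,10,12}
'c' @ 1: {11,12,13,14}
'b' @ 2: {1,11,12,13,14,15}  [accepting]
'a' @ 3: {1,11,12,13,14,15}  [accepting]
'b' @ 4: {1,11,12,13,14,15}  [accepting]
after full input: {1,11,12,13,14,15}  (accept=1 in)

Answer: ACCEPT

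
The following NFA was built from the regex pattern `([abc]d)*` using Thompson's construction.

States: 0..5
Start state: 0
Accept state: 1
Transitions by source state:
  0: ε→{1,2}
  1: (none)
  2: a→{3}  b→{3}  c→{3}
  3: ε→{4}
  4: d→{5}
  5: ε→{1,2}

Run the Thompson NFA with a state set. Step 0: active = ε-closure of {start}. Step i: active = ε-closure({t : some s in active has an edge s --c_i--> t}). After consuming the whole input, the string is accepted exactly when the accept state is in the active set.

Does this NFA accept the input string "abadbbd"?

Answer: REJECT

Derivation:
start: ε-closure({0}) = {0,1,2}
'a' @ 1: {3,4}
'b' @ 2: {}  — no active states
rest 'adbbd' ignored (set empty)
after full input: {}  (accept=1 not in)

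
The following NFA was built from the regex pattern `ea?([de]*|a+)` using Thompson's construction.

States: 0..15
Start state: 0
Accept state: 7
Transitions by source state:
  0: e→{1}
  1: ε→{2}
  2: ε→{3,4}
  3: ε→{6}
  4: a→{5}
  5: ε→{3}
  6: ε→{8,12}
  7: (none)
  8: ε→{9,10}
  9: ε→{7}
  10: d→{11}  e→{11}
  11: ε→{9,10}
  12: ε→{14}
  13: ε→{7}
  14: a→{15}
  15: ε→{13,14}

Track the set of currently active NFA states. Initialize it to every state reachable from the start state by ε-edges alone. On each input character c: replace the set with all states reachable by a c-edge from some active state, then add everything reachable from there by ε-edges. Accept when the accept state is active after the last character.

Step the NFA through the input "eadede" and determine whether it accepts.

start: ε-closure({0}) = {0}
'e' @ 1: {1,2,3,4,6,7,8,9,10,12,14}  ✓accept
'a' @ 2: {3,5,6,7,8,9,10,12,13,14,15}  ✓accept
'd' @ 3: {7,9,10,11}  ✓accept
'e' @ 4: {7,9,10,11}  ✓accept
'd' @ 5: {7,9,10,11}  ✓accept
'e' @ 6: {7,9,10,11}  ✓accept
final: {7,9,10,11}; accept 7 in set

Answer: ACCEPT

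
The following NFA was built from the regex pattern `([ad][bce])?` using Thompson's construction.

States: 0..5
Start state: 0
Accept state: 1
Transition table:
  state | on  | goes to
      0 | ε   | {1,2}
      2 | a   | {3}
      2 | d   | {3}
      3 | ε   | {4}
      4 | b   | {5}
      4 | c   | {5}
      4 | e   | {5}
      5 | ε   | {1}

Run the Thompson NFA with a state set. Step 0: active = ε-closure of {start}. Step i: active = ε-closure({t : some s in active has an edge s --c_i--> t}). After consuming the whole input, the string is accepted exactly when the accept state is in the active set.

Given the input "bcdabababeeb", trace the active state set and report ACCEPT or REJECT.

start: ε-closure({0}) = {0,1,2}
'b' @ 1: {}  — no active states
rest 'cdabababeeb' ignored (set empty)
final: {}; accept 1 not in set

Answer: REJECT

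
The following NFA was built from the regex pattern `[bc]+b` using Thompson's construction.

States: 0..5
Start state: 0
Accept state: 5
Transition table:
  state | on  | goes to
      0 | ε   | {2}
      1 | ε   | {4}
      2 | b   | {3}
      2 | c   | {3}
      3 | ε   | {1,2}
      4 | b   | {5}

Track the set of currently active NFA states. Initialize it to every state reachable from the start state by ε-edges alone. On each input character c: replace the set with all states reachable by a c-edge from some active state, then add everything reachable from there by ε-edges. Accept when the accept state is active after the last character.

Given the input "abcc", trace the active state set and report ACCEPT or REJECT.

Answer: REJECT

Steps:
start: ε-closure({0}) = {0,2}
'a' @ 1: {}  — no active states
rest 'bcc' ignored (set empty)
final: {}; accept 5 not in set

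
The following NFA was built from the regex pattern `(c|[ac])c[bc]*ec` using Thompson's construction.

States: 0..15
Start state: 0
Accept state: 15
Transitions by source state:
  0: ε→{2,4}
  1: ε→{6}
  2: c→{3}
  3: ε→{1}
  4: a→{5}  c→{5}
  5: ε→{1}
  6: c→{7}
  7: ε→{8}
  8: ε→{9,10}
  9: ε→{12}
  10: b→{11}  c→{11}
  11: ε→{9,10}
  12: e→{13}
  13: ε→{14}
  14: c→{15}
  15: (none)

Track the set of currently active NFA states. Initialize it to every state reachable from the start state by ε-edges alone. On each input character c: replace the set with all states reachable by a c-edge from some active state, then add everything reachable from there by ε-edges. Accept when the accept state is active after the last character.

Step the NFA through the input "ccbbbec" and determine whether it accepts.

Answer: ACCEPT

Steps:
start: ε-closure({0}) = {0,2,4}
'c' @ 1: {1,3,5,6}
'c' @ 2: {7,8,9,10,12}
'b' @ 3: {9,10,11,12}
'b' @ 4: {9,10,11,12}
'b' @ 5: {9,10,11,12}
'e' @ 6: {13,14}
'c' @ 7: {15}  ✓accept
end set {15} — state 15 in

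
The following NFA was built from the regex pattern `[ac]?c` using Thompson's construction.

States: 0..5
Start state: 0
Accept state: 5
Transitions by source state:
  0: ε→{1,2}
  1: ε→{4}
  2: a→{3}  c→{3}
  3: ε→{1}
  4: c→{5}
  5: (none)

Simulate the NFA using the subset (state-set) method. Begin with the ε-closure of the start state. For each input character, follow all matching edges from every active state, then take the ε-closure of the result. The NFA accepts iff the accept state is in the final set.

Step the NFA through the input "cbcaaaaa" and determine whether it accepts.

S₀ = ε-closure({0}) = {0,1,2,4}
'c' @ 1: {1,3,4,5}  [accepting]
'b' @ 2: {}  — dead — no transitions
rest 'caaaaa' ignored (set empty)
end set {} — state 5 not in

Answer: REJECT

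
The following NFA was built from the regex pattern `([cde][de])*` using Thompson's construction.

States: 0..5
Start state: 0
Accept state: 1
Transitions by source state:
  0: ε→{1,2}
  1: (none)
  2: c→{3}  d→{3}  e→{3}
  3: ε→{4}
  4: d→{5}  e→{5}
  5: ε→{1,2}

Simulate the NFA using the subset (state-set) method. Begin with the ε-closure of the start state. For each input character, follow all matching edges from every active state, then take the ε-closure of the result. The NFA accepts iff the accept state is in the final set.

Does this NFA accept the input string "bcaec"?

S₀ = ε-closure({0}) = {0,1,2}
'b' @ 1: {}  — state set empty
rest 'caec' ignored (set empty)
final: {}; accept 1 not in set

Answer: REJECT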